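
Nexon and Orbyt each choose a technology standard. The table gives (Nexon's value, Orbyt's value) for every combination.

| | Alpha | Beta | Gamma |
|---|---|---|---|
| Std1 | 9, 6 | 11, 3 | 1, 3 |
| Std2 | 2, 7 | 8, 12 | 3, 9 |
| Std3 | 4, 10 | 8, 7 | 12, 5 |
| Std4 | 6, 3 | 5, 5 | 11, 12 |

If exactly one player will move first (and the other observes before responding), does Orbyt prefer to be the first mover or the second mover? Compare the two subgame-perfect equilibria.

If Nexon leads: Orbyt's best replies are Std1→Alpha, Std2→Beta, Std3→Alpha, Std4→Gamma; Nexon's induced payoffs 9, 8, 4, 11; outcome (Std4, Gamma), payoffs (11, 12).
If Orbyt leads: Nexon's best replies are Alpha→Std1, Beta→Std1, Gamma→Std3; Orbyt's induced payoffs 6, 3, 5; outcome (Std1, Alpha), payoffs (9, 6).
Orbyt gets 6 moving first and 12 moving second, so Orbyt prefers to move second.

second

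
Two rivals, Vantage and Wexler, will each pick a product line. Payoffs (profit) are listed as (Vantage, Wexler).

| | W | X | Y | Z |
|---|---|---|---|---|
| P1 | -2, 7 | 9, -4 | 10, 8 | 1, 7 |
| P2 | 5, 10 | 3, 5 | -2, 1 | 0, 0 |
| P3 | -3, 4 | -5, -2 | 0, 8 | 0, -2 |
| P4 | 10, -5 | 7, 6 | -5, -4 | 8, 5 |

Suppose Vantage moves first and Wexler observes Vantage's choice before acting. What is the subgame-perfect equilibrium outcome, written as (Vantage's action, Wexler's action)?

Solve by backward induction (Vantage leads).
- P1 → Wexler plays Y (best of 7, -4, 8, 7); Vantage gets 10.
- P2 → Wexler plays W (best of 10, 5, 1, 0); Vantage gets 5.
- P3 → Wexler plays Y (best of 4, -2, 8, -2); Vantage gets 0.
- P4 → Wexler plays X (best of -5, 6, -4, 5); Vantage gets 7.
Vantage's induced payoffs are 10, 5, 0, 7, so Vantage commits to P1. Subgame-perfect outcome: (P1, Y) with payoffs (10, 8).

(P1, Y)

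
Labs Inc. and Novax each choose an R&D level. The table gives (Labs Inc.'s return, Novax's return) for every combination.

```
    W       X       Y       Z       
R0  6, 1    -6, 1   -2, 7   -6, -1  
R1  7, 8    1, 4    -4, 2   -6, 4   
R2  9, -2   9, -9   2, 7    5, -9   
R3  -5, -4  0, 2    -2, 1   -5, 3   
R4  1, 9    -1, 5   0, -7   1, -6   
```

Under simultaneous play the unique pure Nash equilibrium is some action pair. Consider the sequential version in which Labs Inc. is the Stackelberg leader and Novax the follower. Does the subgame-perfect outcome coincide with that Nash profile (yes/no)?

Work backward from Novax's decision.
- R0: BR = Y, leader payoff -2.
- R1: BR = W, leader payoff 7.
- R2: BR = Y, leader payoff 2.
- R3: BR = Z, leader payoff -5.
- R4: BR = W, leader payoff 1.
Labs Inc.'s induced payoffs are -2, 7, 2, -5, 1, so Labs Inc. commits to R1. Subgame-perfect outcome: (R1, W) with payoffs (7, 8).
For the simultaneous game, intersect best replies.
Labs Inc.'s best replies: W→R2; X→R2; Y→R2; Z→R2.
Novax's best replies: R0→Y; R1→W; R2→Y; R3→Z; R4→W.
Only (R2, Y) has each player best-responding; Nash payoffs (2, 7).
Sequential outcome (R1, W) differs from the Nash profile (R2, Y).

no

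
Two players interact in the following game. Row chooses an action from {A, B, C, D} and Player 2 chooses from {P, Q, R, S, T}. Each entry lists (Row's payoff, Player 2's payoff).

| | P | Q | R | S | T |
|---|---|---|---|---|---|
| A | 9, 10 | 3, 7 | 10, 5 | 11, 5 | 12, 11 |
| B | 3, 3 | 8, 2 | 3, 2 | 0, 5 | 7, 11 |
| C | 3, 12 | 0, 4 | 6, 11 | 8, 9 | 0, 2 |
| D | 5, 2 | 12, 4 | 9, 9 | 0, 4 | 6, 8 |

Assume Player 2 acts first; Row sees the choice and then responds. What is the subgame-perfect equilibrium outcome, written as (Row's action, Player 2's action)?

Backward induction with Player 2 moving first.
- P: Row compares 9, 3, 3, 5 and picks A; Player 2 would get 10.
- Q: Row compares 3, 8, 0, 12 and picks D; Player 2 would get 4.
- R: Row compares 10, 3, 6, 9 and picks A; Player 2 would get 5.
- S: Row compares 11, 0, 8, 0 and picks A; Player 2 would get 5.
- T: Row compares 12, 7, 0, 6 and picks A; Player 2 would get 11.
Among 10, 4, 5, 5, 11, the best is 11 at T. Subgame-perfect outcome: (A, T) with payoffs (12, 11).

(A, T)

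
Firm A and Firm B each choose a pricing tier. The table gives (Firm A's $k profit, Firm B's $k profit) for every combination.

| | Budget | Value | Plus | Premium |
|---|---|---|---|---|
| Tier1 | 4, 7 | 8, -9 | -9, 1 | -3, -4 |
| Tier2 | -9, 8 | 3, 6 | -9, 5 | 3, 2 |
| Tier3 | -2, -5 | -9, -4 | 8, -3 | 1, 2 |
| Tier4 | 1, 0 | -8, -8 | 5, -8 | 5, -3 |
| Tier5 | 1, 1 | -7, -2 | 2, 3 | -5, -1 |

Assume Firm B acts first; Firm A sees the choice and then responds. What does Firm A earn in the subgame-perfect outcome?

Work backward from Firm A's decision.
- Budget → Firm A plays Tier1 (best of 4, -9, -2, 1, 1); Firm B gets 7.
- Value → Firm A plays Tier1 (best of 8, 3, -9, -8, -7); Firm B gets -9.
- Plus → Firm A plays Tier3 (best of -9, -9, 8, 5, 2); Firm B gets -3.
- Premium → Firm A plays Tier4 (best of -3, 3, 1, 5, -5); Firm B gets -3.
Maximizing over 7, -9, -3, -3, Firm B chooses Budget. Subgame-perfect outcome: (Tier1, Budget) with payoffs (4, 7).

4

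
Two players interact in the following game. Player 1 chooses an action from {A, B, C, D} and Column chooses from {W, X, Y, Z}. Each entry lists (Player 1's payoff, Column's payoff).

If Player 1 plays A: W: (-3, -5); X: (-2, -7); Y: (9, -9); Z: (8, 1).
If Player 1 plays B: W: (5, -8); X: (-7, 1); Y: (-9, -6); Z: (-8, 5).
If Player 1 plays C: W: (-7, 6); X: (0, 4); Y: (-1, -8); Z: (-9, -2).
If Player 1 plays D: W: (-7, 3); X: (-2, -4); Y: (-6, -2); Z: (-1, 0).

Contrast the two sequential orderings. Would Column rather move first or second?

If Player 1 leads: Column's best replies are A→Z, B→Z, C→W, D→W; Player 1's induced payoffs 8, -8, -7, -7; outcome (A, Z), payoffs (8, 1).
If Column leads: Player 1's best replies are W→B, X→C, Y→A, Z→A; Column's induced payoffs -8, 4, -9, 1; outcome (C, X), payoffs (0, 4).
Column gets 4 moving first and 1 moving second, so Column prefers to move first.

first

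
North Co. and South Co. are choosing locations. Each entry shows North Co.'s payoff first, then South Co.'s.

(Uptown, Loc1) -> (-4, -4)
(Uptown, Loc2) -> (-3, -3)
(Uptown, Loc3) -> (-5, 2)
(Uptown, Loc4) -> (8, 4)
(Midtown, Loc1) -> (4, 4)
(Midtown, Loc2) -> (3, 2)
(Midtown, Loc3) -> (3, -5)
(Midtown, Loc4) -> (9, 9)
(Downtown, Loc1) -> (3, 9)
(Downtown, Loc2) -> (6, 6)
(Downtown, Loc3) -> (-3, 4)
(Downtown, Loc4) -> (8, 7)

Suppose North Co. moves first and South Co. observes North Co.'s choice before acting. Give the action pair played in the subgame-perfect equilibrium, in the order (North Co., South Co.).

Solve by backward induction (North Co. leads).
- Uptown → South Co. plays Loc4 (best of -4, -3, 2, 4); North Co. gets 8.
- Midtown → South Co. plays Loc4 (best of 4, 2, -5, 9); North Co. gets 9.
- Downtown → South Co. plays Loc1 (best of 9, 6, 4, 7); North Co. gets 3.
Among 8, 9, 3, the best is 9 at Midtown. Subgame-perfect outcome: (Midtown, Loc4) with payoffs (9, 9).

(Midtown, Loc4)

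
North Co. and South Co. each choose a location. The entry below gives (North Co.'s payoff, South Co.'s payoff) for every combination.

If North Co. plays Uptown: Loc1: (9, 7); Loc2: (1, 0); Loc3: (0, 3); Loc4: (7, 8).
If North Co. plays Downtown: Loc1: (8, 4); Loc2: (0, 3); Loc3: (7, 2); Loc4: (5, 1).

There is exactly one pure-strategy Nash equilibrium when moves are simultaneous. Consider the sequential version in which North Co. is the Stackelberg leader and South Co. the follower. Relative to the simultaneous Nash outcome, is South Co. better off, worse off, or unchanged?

worse off

Work backward from South Co.'s decision.
- Uptown → South Co. plays Loc4 (best of 7, 0, 3, 8); North Co. gets 7.
- Downtown → South Co. plays Loc1 (best of 4, 3, 2, 1); North Co. gets 8.
Among 7, 8, the best is 8 at Downtown. Subgame-perfect outcome: (Downtown, Loc1) with payoffs (8, 4).
For the simultaneous game, intersect best replies.
North Co.'s best replies: Loc1→Uptown; Loc2→Uptown; Loc3→Downtown; Loc4→Uptown.
South Co.'s best replies: Uptown→Loc4; Downtown→Loc1.
Only (Uptown, Loc4) has each player best-responding; Nash payoffs (7, 8).
South Co. earns 4 sequentially versus 8 at the Nash outcome: worse off.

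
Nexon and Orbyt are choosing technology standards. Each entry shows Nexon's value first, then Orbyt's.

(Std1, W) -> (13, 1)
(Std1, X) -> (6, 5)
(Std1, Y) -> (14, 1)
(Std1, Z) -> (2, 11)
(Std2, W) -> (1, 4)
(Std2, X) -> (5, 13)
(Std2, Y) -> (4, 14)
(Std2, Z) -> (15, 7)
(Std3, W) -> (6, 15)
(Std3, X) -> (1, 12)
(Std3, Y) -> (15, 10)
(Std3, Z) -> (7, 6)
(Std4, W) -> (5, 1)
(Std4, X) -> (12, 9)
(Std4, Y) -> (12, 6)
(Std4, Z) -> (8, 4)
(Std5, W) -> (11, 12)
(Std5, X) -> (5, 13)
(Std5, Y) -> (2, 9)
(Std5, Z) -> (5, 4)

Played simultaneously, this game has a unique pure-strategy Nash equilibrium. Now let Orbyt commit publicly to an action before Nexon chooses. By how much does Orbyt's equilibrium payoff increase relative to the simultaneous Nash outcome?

1

Work backward from Nexon's decision.
- W → Nexon plays Std1 (best of 13, 1, 6, 5, 11); Orbyt gets 1.
- X → Nexon plays Std4 (best of 6, 5, 1, 12, 5); Orbyt gets 9.
- Y → Nexon plays Std3 (best of 14, 4, 15, 12, 2); Orbyt gets 10.
- Z → Nexon plays Std2 (best of 2, 15, 7, 8, 5); Orbyt gets 7.
Maximizing over 1, 9, 10, 7, Orbyt chooses Y. Subgame-perfect outcome: (Std3, Y) with payoffs (15, 10).
Now find the simultaneous Nash equilibrium.
Nexon's best replies: W→Std1; X→Std4; Y→Std3; Z→Std2.
Orbyt's best replies: Std1→Z; Std2→Y; Std3→W; Std4→X; Std5→X.
The unique mutual best reply is (Std4, X), giving (12, 9).
Orbyt's commitment gain: 10 − 9 = 1.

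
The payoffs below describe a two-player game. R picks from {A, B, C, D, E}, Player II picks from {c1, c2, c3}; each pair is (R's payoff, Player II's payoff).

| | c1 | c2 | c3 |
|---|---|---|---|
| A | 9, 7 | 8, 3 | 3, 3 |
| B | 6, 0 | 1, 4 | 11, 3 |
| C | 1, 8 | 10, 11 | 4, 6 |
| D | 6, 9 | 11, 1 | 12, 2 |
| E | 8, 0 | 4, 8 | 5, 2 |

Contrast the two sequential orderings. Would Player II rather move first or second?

If R leads: Player II's best replies are A→c1, B→c2, C→c2, D→c1, E→c2; R's induced payoffs 9, 1, 10, 6, 4; outcome (C, c2), payoffs (10, 11).
If Player II leads: R's best replies are c1→A, c2→D, c3→D; Player II's induced payoffs 7, 1, 2; outcome (A, c1), payoffs (9, 7).
Player II gets 7 moving first and 11 moving second, so Player II prefers to move second.

second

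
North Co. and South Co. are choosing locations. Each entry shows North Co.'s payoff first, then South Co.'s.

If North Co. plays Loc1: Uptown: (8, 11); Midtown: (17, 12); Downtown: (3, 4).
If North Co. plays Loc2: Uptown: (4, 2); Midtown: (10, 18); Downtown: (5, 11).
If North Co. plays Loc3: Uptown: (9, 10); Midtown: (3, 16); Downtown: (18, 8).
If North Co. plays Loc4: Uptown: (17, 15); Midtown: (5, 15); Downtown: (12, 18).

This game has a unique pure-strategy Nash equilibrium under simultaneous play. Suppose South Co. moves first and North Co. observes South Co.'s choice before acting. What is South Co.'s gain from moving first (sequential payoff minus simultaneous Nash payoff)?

3

Backward induction with South Co. moving first.
- Uptown: BR = Loc4, leader payoff 15.
- Midtown: BR = Loc1, leader payoff 12.
- Downtown: BR = Loc3, leader payoff 8.
South Co.'s induced payoffs are 15, 12, 8, so South Co. commits to Uptown. Subgame-perfect outcome: (Loc4, Uptown) with payoffs (17, 15).
Under simultaneous play:
North Co.'s best replies: Uptown→Loc4; Midtown→Loc1; Downtown→Loc3.
South Co.'s best replies: Loc1→Midtown; Loc2→Midtown; Loc3→Midtown; Loc4→Downtown.
The unique mutual best reply is (Loc1, Midtown), giving (17, 12).
South Co.'s commitment gain: 15 − 12 = 3.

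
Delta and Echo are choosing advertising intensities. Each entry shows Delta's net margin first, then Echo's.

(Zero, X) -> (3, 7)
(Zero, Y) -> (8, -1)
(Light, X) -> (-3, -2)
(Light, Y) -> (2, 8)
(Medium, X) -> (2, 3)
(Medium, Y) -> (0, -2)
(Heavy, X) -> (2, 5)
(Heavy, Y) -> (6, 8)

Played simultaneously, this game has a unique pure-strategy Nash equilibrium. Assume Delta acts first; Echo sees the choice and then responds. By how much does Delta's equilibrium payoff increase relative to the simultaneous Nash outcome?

3

Backward induction with Delta moving first.
- Zero → Echo plays X (best of 7, -1); Delta gets 3.
- Light → Echo plays Y (best of -2, 8); Delta gets 2.
- Medium → Echo plays X (best of 3, -2); Delta gets 2.
- Heavy → Echo plays Y (best of 5, 8); Delta gets 6.
Maximizing over 3, 2, 2, 6, Delta chooses Heavy. Subgame-perfect outcome: (Heavy, Y) with payoffs (6, 8).
Now find the simultaneous Nash equilibrium.
Delta's best replies: X→Zero; Y→Zero.
Echo's best replies: Zero→X; Light→Y; Medium→X; Heavy→Y.
Only (Zero, X) has each player best-responding; Nash payoffs (3, 7).
Delta's commitment gain: 6 − 3 = 3.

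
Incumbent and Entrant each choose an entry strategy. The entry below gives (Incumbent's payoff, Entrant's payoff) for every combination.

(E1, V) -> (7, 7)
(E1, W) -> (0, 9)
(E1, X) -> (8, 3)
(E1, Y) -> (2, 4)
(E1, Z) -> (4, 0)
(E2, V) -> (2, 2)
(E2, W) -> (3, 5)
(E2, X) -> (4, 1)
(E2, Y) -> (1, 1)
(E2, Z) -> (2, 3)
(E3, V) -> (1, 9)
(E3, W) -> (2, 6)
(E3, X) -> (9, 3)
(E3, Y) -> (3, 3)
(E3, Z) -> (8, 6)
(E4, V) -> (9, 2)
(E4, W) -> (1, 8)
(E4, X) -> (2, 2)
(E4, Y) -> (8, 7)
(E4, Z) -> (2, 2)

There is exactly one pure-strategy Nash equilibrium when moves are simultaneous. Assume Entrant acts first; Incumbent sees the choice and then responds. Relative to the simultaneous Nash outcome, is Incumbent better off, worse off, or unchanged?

Backward induction with Entrant moving first.
- V → Incumbent plays E4 (best of 7, 2, 1, 9); Entrant gets 2.
- W → Incumbent plays E2 (best of 0, 3, 2, 1); Entrant gets 5.
- X → Incumbent plays E3 (best of 8, 4, 9, 2); Entrant gets 3.
- Y → Incumbent plays E4 (best of 2, 1, 3, 8); Entrant gets 7.
- Z → Incumbent plays E3 (best of 4, 2, 8, 2); Entrant gets 6.
Maximizing over 2, 5, 3, 7, 6, Entrant chooses Y. Subgame-perfect outcome: (E4, Y) with payoffs (8, 7).
Now find the simultaneous Nash equilibrium.
Incumbent's best replies: V→E4; W→E2; X→E3; Y→E4; Z→E3.
Entrant's best replies: E1→W; E2→W; E3→V; E4→W.
The unique mutual best reply is (E2, W), giving (3, 5).
Incumbent earns 8 sequentially versus 3 at the Nash outcome: better off.

better off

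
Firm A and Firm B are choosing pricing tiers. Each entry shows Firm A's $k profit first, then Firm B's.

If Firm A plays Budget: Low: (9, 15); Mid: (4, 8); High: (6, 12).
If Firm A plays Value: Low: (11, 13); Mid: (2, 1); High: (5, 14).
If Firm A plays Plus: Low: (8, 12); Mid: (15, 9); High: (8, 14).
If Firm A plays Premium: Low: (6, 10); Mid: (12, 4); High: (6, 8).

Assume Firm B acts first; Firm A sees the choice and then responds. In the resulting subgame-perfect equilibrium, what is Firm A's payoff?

Work backward from Firm A's decision.
- Low: BR = Value, leader payoff 13.
- Mid: BR = Plus, leader payoff 9.
- High: BR = Plus, leader payoff 14.
Maximizing over 13, 9, 14, Firm B chooses High. Subgame-perfect outcome: (Plus, High) with payoffs (8, 14).

8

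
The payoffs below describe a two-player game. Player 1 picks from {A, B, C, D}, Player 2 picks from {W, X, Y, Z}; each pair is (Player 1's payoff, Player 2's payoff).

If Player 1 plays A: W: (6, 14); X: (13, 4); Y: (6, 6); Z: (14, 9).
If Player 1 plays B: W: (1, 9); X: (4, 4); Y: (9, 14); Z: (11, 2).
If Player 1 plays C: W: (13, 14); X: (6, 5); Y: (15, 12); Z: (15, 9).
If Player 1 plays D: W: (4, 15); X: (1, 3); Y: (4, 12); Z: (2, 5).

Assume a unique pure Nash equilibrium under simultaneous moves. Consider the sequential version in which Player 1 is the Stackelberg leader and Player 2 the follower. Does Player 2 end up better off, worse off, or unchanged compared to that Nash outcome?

Solve by backward induction (Player 1 leads).
- A: BR = W, leader payoff 6.
- B: BR = Y, leader payoff 9.
- C: BR = W, leader payoff 13.
- D: BR = W, leader payoff 4.
Player 1's induced payoffs are 6, 9, 13, 4, so Player 1 commits to C. Subgame-perfect outcome: (C, W) with payoffs (13, 14).
Now find the simultaneous Nash equilibrium.
Player 1's best replies: W→C; X→A; Y→C; Z→C.
Player 2's best replies: A→W; B→Y; C→W; D→W.
The unique mutual best reply is (C, W), giving (13, 14).
Player 2 earns 14 sequentially versus 14 at the Nash outcome: unchanged.

unchanged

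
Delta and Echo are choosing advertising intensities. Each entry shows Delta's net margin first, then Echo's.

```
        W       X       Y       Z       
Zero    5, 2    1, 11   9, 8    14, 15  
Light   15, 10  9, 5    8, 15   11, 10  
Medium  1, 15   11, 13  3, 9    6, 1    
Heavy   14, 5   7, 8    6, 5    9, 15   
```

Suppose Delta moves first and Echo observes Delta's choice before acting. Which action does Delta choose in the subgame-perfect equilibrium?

Work backward from Echo's decision.
- Zero: Echo compares 2, 11, 8, 15 and picks Z; Delta would get 14.
- Light: Echo compares 10, 5, 15, 10 and picks Y; Delta would get 8.
- Medium: Echo compares 15, 13, 9, 1 and picks W; Delta would get 1.
- Heavy: Echo compares 5, 8, 5, 15 and picks Z; Delta would get 9.
Delta's induced payoffs are 14, 8, 1, 9, so Delta commits to Zero. Subgame-perfect outcome: (Zero, Z) with payoffs (14, 15).

Zero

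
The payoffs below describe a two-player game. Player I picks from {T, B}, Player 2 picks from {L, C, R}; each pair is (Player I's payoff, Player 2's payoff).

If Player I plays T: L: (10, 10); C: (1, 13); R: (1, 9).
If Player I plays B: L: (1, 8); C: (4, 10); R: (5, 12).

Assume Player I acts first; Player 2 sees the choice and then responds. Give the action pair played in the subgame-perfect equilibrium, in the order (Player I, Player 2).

Backward induction with Player I moving first.
- T: Player 2 compares 10, 13, 9 and picks C; Player I would get 1.
- B: Player 2 compares 8, 10, 12 and picks R; Player I would get 5.
Player I's induced payoffs are 1, 5, so Player I commits to B. Subgame-perfect outcome: (B, R) with payoffs (5, 12).

(B, R)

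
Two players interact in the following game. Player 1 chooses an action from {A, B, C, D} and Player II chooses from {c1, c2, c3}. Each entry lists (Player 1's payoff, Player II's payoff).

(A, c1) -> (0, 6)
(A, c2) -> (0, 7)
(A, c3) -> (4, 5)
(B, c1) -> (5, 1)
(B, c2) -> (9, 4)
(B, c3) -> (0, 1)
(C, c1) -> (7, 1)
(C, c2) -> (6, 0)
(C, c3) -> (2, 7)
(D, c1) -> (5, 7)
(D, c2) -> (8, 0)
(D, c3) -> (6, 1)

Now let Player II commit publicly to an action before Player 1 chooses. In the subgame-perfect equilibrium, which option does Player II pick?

Backward induction with Player II moving first.
- c1: BR = C, leader payoff 1.
- c2: BR = B, leader payoff 4.
- c3: BR = D, leader payoff 1.
Maximizing over 1, 4, 1, Player II chooses c2. Subgame-perfect outcome: (B, c2) with payoffs (9, 4).

c2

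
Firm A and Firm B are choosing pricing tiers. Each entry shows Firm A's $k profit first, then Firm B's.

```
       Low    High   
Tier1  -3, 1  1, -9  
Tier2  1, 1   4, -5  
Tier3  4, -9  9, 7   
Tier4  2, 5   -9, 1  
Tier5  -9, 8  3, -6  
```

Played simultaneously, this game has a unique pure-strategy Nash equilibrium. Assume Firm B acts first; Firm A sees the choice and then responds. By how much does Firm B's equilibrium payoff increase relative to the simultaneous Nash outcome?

0

Work backward from Firm A's decision.
- Low: BR = Tier3, leader payoff -9.
- High: BR = Tier3, leader payoff 7.
Among -9, 7, the best is 7 at High. Subgame-perfect outcome: (Tier3, High) with payoffs (9, 7).
Under simultaneous play:
Firm A's best replies: Low→Tier3; High→Tier3.
Firm B's best replies: Tier1→Low; Tier2→Low; Tier3→High; Tier4→Low; Tier5→Low.
The unique mutual best reply is (Tier3, High), giving (9, 7).
Firm B's commitment gain: 7 − 7 = 0.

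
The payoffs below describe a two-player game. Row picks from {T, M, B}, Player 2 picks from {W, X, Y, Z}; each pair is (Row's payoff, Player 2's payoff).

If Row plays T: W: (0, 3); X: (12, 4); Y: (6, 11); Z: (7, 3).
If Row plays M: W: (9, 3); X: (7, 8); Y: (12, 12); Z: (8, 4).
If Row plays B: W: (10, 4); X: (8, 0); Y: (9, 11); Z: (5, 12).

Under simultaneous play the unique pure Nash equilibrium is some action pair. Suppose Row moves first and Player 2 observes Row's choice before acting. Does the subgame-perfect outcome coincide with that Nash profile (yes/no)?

yes

Backward induction with Row moving first.
- T: Player 2 compares 3, 4, 11, 3 and picks Y; Row would get 6.
- M: Player 2 compares 3, 8, 12, 4 and picks Y; Row would get 12.
- B: Player 2 compares 4, 0, 11, 12 and picks Z; Row would get 5.
Row's induced payoffs are 6, 12, 5, so Row commits to M. Subgame-perfect outcome: (M, Y) with payoffs (12, 12).
For the simultaneous game, intersect best replies.
Row's best replies: W→B; X→T; Y→M; Z→M.
Player 2's best replies: T→Y; M→Y; B→Z.
The unique mutual best reply is (M, Y), giving (12, 12).
Sequential outcome (M, Y) coincides with the Nash profile (M, Y).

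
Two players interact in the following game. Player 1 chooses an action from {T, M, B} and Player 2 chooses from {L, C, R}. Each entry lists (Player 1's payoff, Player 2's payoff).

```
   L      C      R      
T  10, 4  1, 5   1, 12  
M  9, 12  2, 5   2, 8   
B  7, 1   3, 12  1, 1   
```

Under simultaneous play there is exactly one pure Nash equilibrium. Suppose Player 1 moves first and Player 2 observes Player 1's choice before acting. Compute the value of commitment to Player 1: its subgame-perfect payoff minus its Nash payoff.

Backward induction with Player 1 moving first.
- T → Player 2 plays R (best of 4, 5, 12); Player 1 gets 1.
- M → Player 2 plays L (best of 12, 5, 8); Player 1 gets 9.
- B → Player 2 plays C (best of 1, 12, 1); Player 1 gets 3.
Maximizing over 1, 9, 3, Player 1 chooses M. Subgame-perfect outcome: (M, L) with payoffs (9, 12).
For the simultaneous game, intersect best replies.
Player 1's best replies: L→T; C→B; R→M.
Player 2's best replies: T→R; M→L; B→C.
The unique mutual best reply is (B, C), giving (3, 12).
Player 1's commitment gain: 9 − 3 = 6.

6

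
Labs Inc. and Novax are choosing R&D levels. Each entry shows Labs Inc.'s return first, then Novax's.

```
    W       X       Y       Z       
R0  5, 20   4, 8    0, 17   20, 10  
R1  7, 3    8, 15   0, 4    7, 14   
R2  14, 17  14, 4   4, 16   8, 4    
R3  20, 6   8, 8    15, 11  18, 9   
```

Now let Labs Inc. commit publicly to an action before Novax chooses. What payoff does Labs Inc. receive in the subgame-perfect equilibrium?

Work backward from Novax's decision.
- R0: BR = W, leader payoff 5.
- R1: BR = X, leader payoff 8.
- R2: BR = W, leader payoff 14.
- R3: BR = Y, leader payoff 15.
Among 5, 8, 14, 15, the best is 15 at R3. Subgame-perfect outcome: (R3, Y) with payoffs (15, 11).

15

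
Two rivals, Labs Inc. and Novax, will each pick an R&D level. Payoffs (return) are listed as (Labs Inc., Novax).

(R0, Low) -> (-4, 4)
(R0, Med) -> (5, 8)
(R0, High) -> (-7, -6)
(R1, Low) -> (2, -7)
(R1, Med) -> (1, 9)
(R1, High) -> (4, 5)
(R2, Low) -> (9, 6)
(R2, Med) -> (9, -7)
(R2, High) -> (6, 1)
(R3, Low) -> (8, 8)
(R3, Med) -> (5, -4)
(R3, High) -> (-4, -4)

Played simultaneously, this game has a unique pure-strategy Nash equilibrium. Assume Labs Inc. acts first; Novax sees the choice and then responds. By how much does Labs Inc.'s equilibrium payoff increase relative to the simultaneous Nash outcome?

Backward induction with Labs Inc. moving first.
- R0: BR = Med, leader payoff 5.
- R1: BR = Med, leader payoff 1.
- R2: BR = Low, leader payoff 9.
- R3: BR = Low, leader payoff 8.
Labs Inc.'s induced payoffs are 5, 1, 9, 8, so Labs Inc. commits to R2. Subgame-perfect outcome: (R2, Low) with payoffs (9, 6).
For the simultaneous game, intersect best replies.
Labs Inc.'s best replies: Low→R2; Med→R2; High→R2.
Novax's best replies: R0→Med; R1→Med; R2→Low; R3→Low.
The unique mutual best reply is (R2, Low), giving (9, 6).
Labs Inc.'s commitment gain: 9 − 9 = 0.

0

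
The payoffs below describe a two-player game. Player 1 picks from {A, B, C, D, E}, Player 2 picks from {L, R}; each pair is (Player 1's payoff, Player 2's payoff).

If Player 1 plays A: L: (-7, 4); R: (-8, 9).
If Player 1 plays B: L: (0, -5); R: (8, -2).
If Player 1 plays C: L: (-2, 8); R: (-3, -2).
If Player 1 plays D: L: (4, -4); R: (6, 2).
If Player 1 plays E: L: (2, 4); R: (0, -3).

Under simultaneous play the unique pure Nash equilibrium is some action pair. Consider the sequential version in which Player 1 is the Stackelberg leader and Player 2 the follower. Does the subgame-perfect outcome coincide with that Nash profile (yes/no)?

Solve by backward induction (Player 1 leads).
- A: Player 2 compares 4, 9 and picks R; Player 1 would get -8.
- B: Player 2 compares -5, -2 and picks R; Player 1 would get 8.
- C: Player 2 compares 8, -2 and picks L; Player 1 would get -2.
- D: Player 2 compares -4, 2 and picks R; Player 1 would get 6.
- E: Player 2 compares 4, -3 and picks L; Player 1 would get 2.
Maximizing over -8, 8, -2, 6, 2, Player 1 chooses B. Subgame-perfect outcome: (B, R) with payoffs (8, -2).
For the simultaneous game, intersect best replies.
Player 1's best replies: L→D; R→B.
Player 2's best replies: A→R; B→R; C→L; D→R; E→L.
Only (B, R) has each player best-responding; Nash payoffs (8, -2).
Sequential outcome (B, R) coincides with the Nash profile (B, R).

yes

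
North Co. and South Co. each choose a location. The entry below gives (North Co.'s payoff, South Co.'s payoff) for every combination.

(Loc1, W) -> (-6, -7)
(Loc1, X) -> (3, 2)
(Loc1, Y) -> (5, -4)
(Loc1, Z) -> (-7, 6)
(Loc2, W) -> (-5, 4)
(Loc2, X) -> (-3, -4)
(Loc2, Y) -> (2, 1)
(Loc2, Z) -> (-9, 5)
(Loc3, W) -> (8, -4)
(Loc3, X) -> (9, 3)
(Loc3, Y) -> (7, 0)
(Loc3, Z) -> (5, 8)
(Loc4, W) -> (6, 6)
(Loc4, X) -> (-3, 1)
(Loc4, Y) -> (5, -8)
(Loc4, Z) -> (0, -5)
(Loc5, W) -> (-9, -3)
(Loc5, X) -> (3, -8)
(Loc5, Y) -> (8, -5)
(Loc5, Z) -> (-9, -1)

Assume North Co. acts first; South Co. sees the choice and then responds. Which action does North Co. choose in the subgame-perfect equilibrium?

Work backward from South Co.'s decision.
- Loc1 → South Co. plays Z (best of -7, 2, -4, 6); North Co. gets -7.
- Loc2 → South Co. plays Z (best of 4, -4, 1, 5); North Co. gets -9.
- Loc3 → South Co. plays Z (best of -4, 3, 0, 8); North Co. gets 5.
- Loc4 → South Co. plays W (best of 6, 1, -8, -5); North Co. gets 6.
- Loc5 → South Co. plays Z (best of -3, -8, -5, -1); North Co. gets -9.
Among -7, -9, 5, 6, -9, the best is 6 at Loc4. Subgame-perfect outcome: (Loc4, W) with payoffs (6, 6).

Loc4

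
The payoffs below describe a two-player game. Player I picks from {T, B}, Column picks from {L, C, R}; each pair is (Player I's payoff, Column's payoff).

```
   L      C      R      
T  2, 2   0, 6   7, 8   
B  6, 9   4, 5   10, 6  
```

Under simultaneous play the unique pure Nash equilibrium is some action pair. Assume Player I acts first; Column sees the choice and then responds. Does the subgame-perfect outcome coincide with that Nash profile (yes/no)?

Solve by backward induction (Player I leads).
- T: Column compares 2, 6, 8 and picks R; Player I would get 7.
- B: Column compares 9, 5, 6 and picks L; Player I would get 6.
Maximizing over 7, 6, Player I chooses T. Subgame-perfect outcome: (T, R) with payoffs (7, 8).
Under simultaneous play:
Player I's best replies: L→B; C→B; R→B.
Column's best replies: T→R; B→L.
Only (B, L) has each player best-responding; Nash payoffs (6, 9).
Sequential outcome (T, R) differs from the Nash profile (B, L).

no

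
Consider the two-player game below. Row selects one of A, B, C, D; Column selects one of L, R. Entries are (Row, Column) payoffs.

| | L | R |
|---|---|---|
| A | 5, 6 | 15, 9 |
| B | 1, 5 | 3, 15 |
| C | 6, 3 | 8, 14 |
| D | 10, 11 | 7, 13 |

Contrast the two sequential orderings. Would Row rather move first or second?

If Row leads: Column's best replies are A→R, B→R, C→R, D→R; Row's induced payoffs 15, 3, 8, 7; outcome (A, R), payoffs (15, 9).
If Column leads: Row's best replies are L→D, R→A; Column's induced payoffs 11, 9; outcome (D, L), payoffs (10, 11).
Row gets 15 moving first and 10 moving second, so Row prefers to move first.

first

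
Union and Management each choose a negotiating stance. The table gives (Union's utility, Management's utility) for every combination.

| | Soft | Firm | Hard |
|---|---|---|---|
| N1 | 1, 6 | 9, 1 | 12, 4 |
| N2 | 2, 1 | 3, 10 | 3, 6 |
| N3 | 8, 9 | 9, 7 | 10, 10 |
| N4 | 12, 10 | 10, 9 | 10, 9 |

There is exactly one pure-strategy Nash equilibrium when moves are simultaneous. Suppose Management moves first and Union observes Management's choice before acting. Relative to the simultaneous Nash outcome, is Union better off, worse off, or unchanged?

unchanged

Union best-responds to each possible Management move:
- Soft → Union plays N4 (best of 1, 2, 8, 12); Management gets 10.
- Firm → Union plays N4 (best of 9, 3, 9, 10); Management gets 9.
- Hard → Union plays N1 (best of 12, 3, 10, 10); Management gets 4.
Maximizing over 10, 9, 4, Management chooses Soft. Subgame-perfect outcome: (N4, Soft) with payoffs (12, 10).
For the simultaneous game, intersect best replies.
Union's best replies: Soft→N4; Firm→N4; Hard→N1.
Management's best replies: N1→Soft; N2→Firm; N3→Hard; N4→Soft.
Only (N4, Soft) has each player best-responding; Nash payoffs (12, 10).
Union earns 12 sequentially versus 12 at the Nash outcome: unchanged.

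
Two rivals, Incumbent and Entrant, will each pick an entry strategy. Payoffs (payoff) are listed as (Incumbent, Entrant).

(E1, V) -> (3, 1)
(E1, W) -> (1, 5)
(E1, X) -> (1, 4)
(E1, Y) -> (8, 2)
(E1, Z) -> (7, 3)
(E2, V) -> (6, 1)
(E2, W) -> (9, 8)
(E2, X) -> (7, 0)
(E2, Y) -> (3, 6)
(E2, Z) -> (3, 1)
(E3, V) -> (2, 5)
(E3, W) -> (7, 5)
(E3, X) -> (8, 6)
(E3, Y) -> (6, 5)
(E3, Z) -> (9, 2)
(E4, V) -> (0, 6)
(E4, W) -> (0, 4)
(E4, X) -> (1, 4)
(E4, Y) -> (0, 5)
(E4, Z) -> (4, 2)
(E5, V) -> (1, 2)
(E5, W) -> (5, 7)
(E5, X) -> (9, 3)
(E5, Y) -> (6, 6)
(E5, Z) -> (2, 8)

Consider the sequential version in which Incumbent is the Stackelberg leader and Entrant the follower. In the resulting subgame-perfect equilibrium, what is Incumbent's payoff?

Solve by backward induction (Incumbent leads).
- E1: Entrant compares 1, 5, 4, 2, 3 and picks W; Incumbent would get 1.
- E2: Entrant compares 1, 8, 0, 6, 1 and picks W; Incumbent would get 9.
- E3: Entrant compares 5, 5, 6, 5, 2 and picks X; Incumbent would get 8.
- E4: Entrant compares 6, 4, 4, 5, 2 and picks V; Incumbent would get 0.
- E5: Entrant compares 2, 7, 3, 6, 8 and picks Z; Incumbent would get 2.
Among 1, 9, 8, 0, 2, the best is 9 at E2. Subgame-perfect outcome: (E2, W) with payoffs (9, 8).

9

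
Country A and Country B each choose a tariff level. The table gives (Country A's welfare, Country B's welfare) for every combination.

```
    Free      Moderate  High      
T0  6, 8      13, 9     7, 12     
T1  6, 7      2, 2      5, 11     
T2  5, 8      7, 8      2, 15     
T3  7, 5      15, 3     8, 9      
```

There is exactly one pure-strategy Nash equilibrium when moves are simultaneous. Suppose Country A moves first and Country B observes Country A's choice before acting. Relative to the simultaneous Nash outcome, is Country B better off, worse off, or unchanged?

Work backward from Country B's decision.
- T0 → Country B plays High (best of 8, 9, 12); Country A gets 7.
- T1 → Country B plays High (best of 7, 2, 11); Country A gets 5.
- T2 → Country B plays High (best of 8, 8, 15); Country A gets 2.
- T3 → Country B plays High (best of 5, 3, 9); Country A gets 8.
Country A's induced payoffs are 7, 5, 2, 8, so Country A commits to T3. Subgame-perfect outcome: (T3, High) with payoffs (8, 9).
Under simultaneous play:
Country A's best replies: Free→T3; Moderate→T3; High→T3.
Country B's best replies: T0→High; T1→High; T2→High; T3→High.
The unique mutual best reply is (T3, High), giving (8, 9).
Country B earns 9 sequentially versus 9 at the Nash outcome: unchanged.

unchanged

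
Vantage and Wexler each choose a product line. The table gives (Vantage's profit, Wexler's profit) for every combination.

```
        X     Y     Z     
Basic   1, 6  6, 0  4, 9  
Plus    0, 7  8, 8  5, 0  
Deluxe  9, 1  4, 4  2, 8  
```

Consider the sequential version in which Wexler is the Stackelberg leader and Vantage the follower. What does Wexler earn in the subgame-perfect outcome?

Backward induction with Wexler moving first.
- X: BR = Deluxe, leader payoff 1.
- Y: BR = Plus, leader payoff 8.
- Z: BR = Plus, leader payoff 0.
Wexler's induced payoffs are 1, 8, 0, so Wexler commits to Y. Subgame-perfect outcome: (Plus, Y) with payoffs (8, 8).

8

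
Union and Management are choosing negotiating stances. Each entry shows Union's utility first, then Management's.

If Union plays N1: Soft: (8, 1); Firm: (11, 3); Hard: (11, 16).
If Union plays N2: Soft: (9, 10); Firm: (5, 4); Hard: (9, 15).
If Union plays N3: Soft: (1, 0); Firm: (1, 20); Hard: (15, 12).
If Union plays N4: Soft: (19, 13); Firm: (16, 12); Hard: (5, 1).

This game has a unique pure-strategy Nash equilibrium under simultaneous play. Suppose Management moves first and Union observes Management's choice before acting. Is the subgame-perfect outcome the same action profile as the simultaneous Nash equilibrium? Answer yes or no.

Union best-responds to each possible Management move:
- Soft → Union plays N4 (best of 8, 9, 1, 19); Management gets 13.
- Firm → Union plays N4 (best of 11, 5, 1, 16); Management gets 12.
- Hard → Union plays N3 (best of 11, 9, 15, 5); Management gets 12.
Maximizing over 13, 12, 12, Management chooses Soft. Subgame-perfect outcome: (N4, Soft) with payoffs (19, 13).
For the simultaneous game, intersect best replies.
Union's best replies: Soft→N4; Firm→N4; Hard→N3.
Management's best replies: N1→Hard; N2→Hard; N3→Firm; N4→Soft.
The unique mutual best reply is (N4, Soft), giving (19, 13).
Sequential outcome (N4, Soft) coincides with the Nash profile (N4, Soft).

yes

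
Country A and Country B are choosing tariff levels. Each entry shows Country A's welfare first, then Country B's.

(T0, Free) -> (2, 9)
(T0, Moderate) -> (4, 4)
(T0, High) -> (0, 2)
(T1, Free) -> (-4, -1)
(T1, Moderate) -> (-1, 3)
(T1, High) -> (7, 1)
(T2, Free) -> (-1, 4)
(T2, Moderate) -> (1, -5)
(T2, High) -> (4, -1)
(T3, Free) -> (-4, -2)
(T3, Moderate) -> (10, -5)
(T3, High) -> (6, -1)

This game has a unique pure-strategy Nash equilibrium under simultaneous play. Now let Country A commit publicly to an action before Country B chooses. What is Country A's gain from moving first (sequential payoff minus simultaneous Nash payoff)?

4

Work backward from Country B's decision.
- T0 → Country B plays Free (best of 9, 4, 2); Country A gets 2.
- T1 → Country B plays Moderate (best of -1, 3, 1); Country A gets -1.
- T2 → Country B plays Free (best of 4, -5, -1); Country A gets -1.
- T3 → Country B plays High (best of -2, -5, -1); Country A gets 6.
Among 2, -1, -1, 6, the best is 6 at T3. Subgame-perfect outcome: (T3, High) with payoffs (6, -1).
Now find the simultaneous Nash equilibrium.
Country A's best replies: Free→T0; Moderate→T3; High→T1.
Country B's best replies: T0→Free; T1→Moderate; T2→Free; T3→High.
Only (T0, Free) has each player best-responding; Nash payoffs (2, 9).
Country A's commitment gain: 6 − 2 = 4.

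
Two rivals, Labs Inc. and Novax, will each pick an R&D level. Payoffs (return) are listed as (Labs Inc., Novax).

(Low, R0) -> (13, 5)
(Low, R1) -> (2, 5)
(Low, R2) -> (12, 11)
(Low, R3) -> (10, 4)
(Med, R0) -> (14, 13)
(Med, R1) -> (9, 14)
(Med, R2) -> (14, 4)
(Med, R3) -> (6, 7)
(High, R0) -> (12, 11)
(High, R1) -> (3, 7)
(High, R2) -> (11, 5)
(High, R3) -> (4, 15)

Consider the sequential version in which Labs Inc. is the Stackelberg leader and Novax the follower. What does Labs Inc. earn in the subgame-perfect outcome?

Backward induction with Labs Inc. moving first.
- Low: BR = R2, leader payoff 12.
- Med: BR = R1, leader payoff 9.
- High: BR = R3, leader payoff 4.
Labs Inc.'s induced payoffs are 12, 9, 4, so Labs Inc. commits to Low. Subgame-perfect outcome: (Low, R2) with payoffs (12, 11).

12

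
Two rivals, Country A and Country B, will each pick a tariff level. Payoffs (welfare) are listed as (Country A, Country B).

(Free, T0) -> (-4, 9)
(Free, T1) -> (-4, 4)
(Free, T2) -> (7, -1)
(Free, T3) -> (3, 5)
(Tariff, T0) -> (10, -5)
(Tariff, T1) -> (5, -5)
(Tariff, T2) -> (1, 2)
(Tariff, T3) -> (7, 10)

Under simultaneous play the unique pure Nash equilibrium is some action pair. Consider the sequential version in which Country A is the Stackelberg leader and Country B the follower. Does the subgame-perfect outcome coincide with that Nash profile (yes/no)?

Work backward from Country B's decision.
- Free: Country B compares 9, 4, -1, 5 and picks T0; Country A would get -4.
- Tariff: Country B compares -5, -5, 2, 10 and picks T3; Country A would get 7.
Country A's induced payoffs are -4, 7, so Country A commits to Tariff. Subgame-perfect outcome: (Tariff, T3) with payoffs (7, 10).
For the simultaneous game, intersect best replies.
Country A's best replies: T0→Tariff; T1→Tariff; T2→Free; T3→Tariff.
Country B's best replies: Free→T0; Tariff→T3.
The unique mutual best reply is (Tariff, T3), giving (7, 10).
Sequential outcome (Tariff, T3) coincides with the Nash profile (Tariff, T3).

yes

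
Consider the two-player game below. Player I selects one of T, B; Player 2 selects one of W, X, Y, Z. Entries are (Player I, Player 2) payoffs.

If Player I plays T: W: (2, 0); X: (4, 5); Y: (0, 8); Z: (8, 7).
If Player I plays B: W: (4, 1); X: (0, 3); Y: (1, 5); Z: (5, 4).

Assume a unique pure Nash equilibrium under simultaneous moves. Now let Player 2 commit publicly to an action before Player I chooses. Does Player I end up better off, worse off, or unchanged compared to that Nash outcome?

Player I best-responds to each possible Player 2 move:
- W: BR = B, leader payoff 1.
- X: BR = T, leader payoff 5.
- Y: BR = B, leader payoff 5.
- Z: BR = T, leader payoff 7.
Among 1, 5, 5, 7, the best is 7 at Z. Subgame-perfect outcome: (T, Z) with payoffs (8, 7).
For the simultaneous game, intersect best replies.
Player I's best replies: W→B; X→T; Y→B; Z→T.
Player 2's best replies: T→Y; B→Y.
The unique mutual best reply is (B, Y), giving (1, 5).
Player I earns 8 sequentially versus 1 at the Nash outcome: better off.

better off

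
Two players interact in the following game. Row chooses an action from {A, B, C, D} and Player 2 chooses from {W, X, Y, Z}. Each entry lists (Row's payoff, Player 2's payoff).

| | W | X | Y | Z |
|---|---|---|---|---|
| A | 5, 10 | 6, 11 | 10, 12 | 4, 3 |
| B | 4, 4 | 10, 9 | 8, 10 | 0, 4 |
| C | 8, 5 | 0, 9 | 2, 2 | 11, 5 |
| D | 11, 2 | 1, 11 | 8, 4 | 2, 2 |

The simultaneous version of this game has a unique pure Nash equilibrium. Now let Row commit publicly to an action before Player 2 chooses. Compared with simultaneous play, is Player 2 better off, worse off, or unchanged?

Backward induction with Row moving first.
- A: Player 2 compares 10, 11, 12, 3 and picks Y; Row would get 10.
- B: Player 2 compares 4, 9, 10, 4 and picks Y; Row would get 8.
- C: Player 2 compares 5, 9, 2, 5 and picks X; Row would get 0.
- D: Player 2 compares 2, 11, 4, 2 and picks X; Row would get 1.
Maximizing over 10, 8, 0, 1, Row chooses A. Subgame-perfect outcome: (A, Y) with payoffs (10, 12).
Under simultaneous play:
Row's best replies: W→D; X→B; Y→A; Z→C.
Player 2's best replies: A→Y; B→Y; C→X; D→X.
The unique mutual best reply is (A, Y), giving (10, 12).
Player 2 earns 12 sequentially versus 12 at the Nash outcome: unchanged.

unchanged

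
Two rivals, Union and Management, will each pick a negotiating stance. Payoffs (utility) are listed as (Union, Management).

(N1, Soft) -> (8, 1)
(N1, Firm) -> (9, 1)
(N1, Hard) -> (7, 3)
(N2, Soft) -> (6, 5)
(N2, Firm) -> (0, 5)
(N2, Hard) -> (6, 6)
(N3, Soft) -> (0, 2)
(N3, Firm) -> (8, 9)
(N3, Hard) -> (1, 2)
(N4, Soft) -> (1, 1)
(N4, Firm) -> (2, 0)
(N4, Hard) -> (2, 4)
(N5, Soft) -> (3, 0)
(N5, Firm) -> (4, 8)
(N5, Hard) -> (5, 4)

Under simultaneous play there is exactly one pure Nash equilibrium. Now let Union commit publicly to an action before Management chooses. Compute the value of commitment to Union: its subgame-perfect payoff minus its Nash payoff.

Solve by backward induction (Union leads).
- N1 → Management plays Hard (best of 1, 1, 3); Union gets 7.
- N2 → Management plays Hard (best of 5, 5, 6); Union gets 6.
- N3 → Management plays Firm (best of 2, 9, 2); Union gets 8.
- N4 → Management plays Hard (best of 1, 0, 4); Union gets 2.
- N5 → Management plays Firm (best of 0, 8, 4); Union gets 4.
Among 7, 6, 8, 2, 4, the best is 8 at N3. Subgame-perfect outcome: (N3, Firm) with payoffs (8, 9).
For the simultaneous game, intersect best replies.
Union's best replies: Soft→N1; Firm→N1; Hard→N1.
Management's best replies: N1→Hard; N2→Hard; N3→Firm; N4→Hard; N5→Firm.
The unique mutual best reply is (N1, Hard), giving (7, 3).
Union's commitment gain: 8 − 7 = 1.

1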